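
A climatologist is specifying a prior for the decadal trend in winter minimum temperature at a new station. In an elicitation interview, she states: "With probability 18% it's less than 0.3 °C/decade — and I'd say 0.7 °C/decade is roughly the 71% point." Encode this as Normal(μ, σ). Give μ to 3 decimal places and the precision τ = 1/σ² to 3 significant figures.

μ = 0.549, τ = 13.5

The p-quantile of Normal(μ,σ) is μ + z_p·σ, with z_{0.18} = -0.9154 and z_{0.71} = 0.5534.
Eliminate σ: μ = (z₂·x₁ − z₁·x₂)/(z₂ − z₁) = (0.5534·0.3 − (-0.9154)·0.7)/1.469 = 0.549.
Then σ = (x₂ − x₁)/(z₂ − z₁) = (0.7 − 0.3)/1.469 = 0.272.
Precision τ = 1/σ² = 1/0.2723² = 13.5.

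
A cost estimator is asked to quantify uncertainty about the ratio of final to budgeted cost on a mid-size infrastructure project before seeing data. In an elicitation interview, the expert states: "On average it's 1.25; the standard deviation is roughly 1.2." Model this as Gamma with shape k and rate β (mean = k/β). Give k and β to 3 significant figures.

For Gamma(k, rate β): mean = k/β, variance = k/β², so CV = 1/√k.
CV = SD/mean = 1.2/1.25 = 0.96, hence k = 1/CV² = 1.09.
Then β = k/mean = 1.09/1.25 = 0.868.

k ≈ 1.09, β ≈ 0.868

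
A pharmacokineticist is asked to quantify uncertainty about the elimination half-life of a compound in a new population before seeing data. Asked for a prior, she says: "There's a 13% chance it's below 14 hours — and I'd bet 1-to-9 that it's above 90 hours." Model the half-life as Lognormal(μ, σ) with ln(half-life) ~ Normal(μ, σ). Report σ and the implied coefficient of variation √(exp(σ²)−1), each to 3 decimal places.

If T ~ Lognormal(μ,σ) then ln T ~ Normal(μ,σ), so the p-quantile of ln T is μ + z_p·σ.
ln(14) = 2.639 and ln(90) = 4.5; z_{0.13} = -1.126, z_{0.9} = 1.282.
σ = (4.5 − 2.639)/(1.282 − (-1.126)) = 0.773.
μ = 2.639 − (-1.126)·0.773 = 3.509.
CV = √(exp(σ²)−1) = √(exp(0.5972)−1) = 0.904.

σ ≈ 0.773, CV ≈ 0.904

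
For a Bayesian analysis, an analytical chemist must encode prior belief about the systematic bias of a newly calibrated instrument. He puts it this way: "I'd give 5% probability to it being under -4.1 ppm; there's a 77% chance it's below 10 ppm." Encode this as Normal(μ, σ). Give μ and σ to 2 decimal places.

μ = 5.63, σ = 5.92

For Normal(μ,σ), the p-quantile is μ + z_p·σ. Here z_{0.05} = -1.645, z_{0.77} = 0.7388.
So -4.1 = μ − 1.645σ and 10 = μ + 0.7388σ.
Subtracting: σ = (10 − -4.1)/(0.7388 − (-1.645)) = 5.92.
Then μ = -4.1 − (-1.645)·5.92 = 5.63.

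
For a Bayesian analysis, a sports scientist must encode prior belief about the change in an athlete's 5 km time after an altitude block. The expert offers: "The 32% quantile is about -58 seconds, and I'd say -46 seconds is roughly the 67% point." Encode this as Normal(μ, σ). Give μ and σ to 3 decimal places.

μ = -51.816, σ = 13.222

For Normal(μ,σ), the p-quantile is μ + z_p·σ. Here z_{0.32} = -0.4677, z_{0.67} = 0.4399.
So -58 = μ − 0.4677σ and -46 = μ + 0.4399σ.
Subtracting: σ = (-46 − -58)/(0.4399 − (-0.4677)) = 13.222.
Then μ = -58 − (-0.4677)·13.222 = -51.816.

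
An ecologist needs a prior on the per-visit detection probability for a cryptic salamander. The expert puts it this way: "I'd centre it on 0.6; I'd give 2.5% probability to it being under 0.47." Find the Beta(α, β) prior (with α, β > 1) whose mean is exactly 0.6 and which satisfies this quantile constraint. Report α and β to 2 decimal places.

α ≈ 33.62, β ≈ 22.41

With mean 0.6 fixed, write α = 0.6s, β = 0.4s where s = α+β.
Need P(θ < 0.47) = 0.025 under Beta(0.6s, 0.4s). Normal approximation: (q−m)/√(m(1−m)/s) ≈ z_{0.025} = -1.96, so s ≈ 0.6·0.4·(-1.96)²/(0.47−0.6)² = 54.6.
At s = 54.6: P(θ<0.47) ≈ 0.027. Adjusting to match 0.025 gives s ≈ 56.03.
So α = 0.6·56.03 ≈ 33.62, β = 0.4·56.03 ≈ 22.41.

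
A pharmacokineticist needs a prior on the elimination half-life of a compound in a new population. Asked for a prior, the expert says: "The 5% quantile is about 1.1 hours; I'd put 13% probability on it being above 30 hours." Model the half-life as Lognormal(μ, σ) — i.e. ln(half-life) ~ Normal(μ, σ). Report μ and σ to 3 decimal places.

If T ~ Lognormal(μ,σ) then ln T ~ Normal(μ,σ), so the p-quantile of ln T is μ + z_p·σ.
ln(1.1) = 0.09531 and ln(30) = 3.401; z_{0.05} = -1.645, z_{0.87} = 1.126.
σ = (3.401 − 0.09531)/(1.126 − (-1.645)) = 1.193.
μ = 0.09531 − (-1.645)·1.193 = 2.057.

μ ≈ 2.057, σ ≈ 1.193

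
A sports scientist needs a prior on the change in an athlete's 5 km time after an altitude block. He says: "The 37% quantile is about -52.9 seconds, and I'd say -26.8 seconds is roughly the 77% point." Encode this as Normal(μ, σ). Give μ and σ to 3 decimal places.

For Normal(μ,σ), the p-quantile is μ + z_p·σ. Here z_{0.37} = -0.3319, z_{0.77} = 0.7388.
So -52.9 = μ − 0.3319σ and -26.8 = μ + 0.7388σ.
Subtracting: σ = (-26.8 − -52.9)/(0.7388 − (-0.3319)) = 24.377.
Then μ = -52.9 − (-0.3319)·24.377 = -44.811.

μ = -44.811, σ = 24.377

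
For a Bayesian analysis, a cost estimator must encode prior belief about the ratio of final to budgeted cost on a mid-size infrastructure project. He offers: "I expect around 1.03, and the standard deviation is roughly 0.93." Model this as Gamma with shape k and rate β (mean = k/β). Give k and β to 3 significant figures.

For Gamma(k, rate β): mean = k/β, variance = k/β², so CV = 1/√k.
CV = SD/mean = 0.93/1.03 = 0.9029, hence k = 1/CV² = 1.23.
Then β = k/mean = 1.23/1.03 = 1.19.

k ≈ 1.23, β ≈ 1.19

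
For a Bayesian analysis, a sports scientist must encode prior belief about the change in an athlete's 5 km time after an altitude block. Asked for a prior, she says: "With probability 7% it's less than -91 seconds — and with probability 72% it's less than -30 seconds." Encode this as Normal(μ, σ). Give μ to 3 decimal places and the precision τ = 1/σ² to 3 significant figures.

For Normal(μ,σ), the p-quantile is μ + z_p·σ. Here z_{0.07} = -1.476, z_{0.72} = 0.5828.
So -91 = μ − 1.476σ and -30 = μ + 0.5828σ.
Subtracting: σ = (-30 − -91)/(0.5828 − (-1.476)) = 29.631.
Then μ = -91 − (-1.476)·29.631 = -47.270.
Precision τ = 1/σ² = 1/29.63² = 0.00114.

μ = -47.270, τ = 0.00114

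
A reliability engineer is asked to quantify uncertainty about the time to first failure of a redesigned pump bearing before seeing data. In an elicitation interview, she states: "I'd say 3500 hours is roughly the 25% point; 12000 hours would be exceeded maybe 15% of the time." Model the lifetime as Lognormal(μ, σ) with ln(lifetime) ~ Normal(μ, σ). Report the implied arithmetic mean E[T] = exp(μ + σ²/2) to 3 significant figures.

E[T] ≈ 7370 hours

If T ~ Lognormal(μ,σ) then ln T ~ Normal(μ,σ), so the p-quantile of ln T is μ + z_p·σ.
ln(3500) = 8.161 and ln(12000) = 9.393; z_{0.25} = -0.6745, z_{0.85} = 1.036.
σ = (9.393 − 8.161)/(1.036 − (-0.6745)) = 0.720.
μ = 8.161 − (-0.6745)·0.720 = 8.646.
E[T] = exp(μ + σ²/2) = exp(8.646 + 0.2593) = 7370 hours.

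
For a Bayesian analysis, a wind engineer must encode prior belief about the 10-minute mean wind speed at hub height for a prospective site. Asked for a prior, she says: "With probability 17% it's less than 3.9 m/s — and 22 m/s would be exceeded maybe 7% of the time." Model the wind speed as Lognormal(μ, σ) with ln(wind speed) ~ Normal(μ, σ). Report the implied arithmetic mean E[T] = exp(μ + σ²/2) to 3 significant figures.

If T ~ Lognormal(μ,σ) then ln T ~ Normal(μ,σ), so the p-quantile of ln T is μ + z_p·σ.
ln(3.9) = 1.361 and ln(22) = 3.091; z_{0.17} = -0.9542, z_{0.93} = 1.476.
σ = (3.091 − 1.361)/(1.476 − (-0.9542)) = 0.712.
μ = 1.361 − (-0.9542)·0.712 = 2.040.
E[T] = exp(μ + σ²/2) = exp(2.040 + 0.2535) = 9.91 m/s.

E[T] ≈ 9.91 m/s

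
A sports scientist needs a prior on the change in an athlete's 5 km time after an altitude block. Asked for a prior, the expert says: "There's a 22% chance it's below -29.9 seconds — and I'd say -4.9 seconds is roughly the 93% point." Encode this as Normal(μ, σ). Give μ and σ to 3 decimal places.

The p-quantile of Normal(μ,σ) is μ + z_p·σ, with z_{0.22} = -0.7722 and z_{0.93} = 1.476.
Eliminate σ: μ = (z₂·x₁ − z₁·x₂)/(z₂ − z₁) = (1.476·-29.9 − (-0.7722)·-4.9)/2.248 = -21.312.
Then σ = (x₂ − x₁)/(z₂ − z₁) = (-4.9 − -29.9)/2.248 = 11.121.

μ = -21.312, σ = 11.121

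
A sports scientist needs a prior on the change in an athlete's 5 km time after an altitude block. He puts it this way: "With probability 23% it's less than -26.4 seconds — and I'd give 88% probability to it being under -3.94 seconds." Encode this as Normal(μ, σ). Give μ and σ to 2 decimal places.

μ = -17.73, σ = 11.74

For Normal(μ,σ), the p-quantile is μ + z_p·σ. Here z_{0.23} = -0.7388, z_{0.88} = 1.175.
So -26.4 = μ − 0.7388σ and -3.94 = μ + 1.175σ.
Subtracting: σ = (-3.94 − -26.4)/(1.175 − (-0.7388)) = 11.74.
Then μ = -26.4 − (-0.7388)·11.74 = -17.73.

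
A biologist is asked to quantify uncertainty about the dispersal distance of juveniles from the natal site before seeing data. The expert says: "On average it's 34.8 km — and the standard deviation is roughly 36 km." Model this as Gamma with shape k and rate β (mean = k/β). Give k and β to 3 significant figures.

k ≈ 0.934, β ≈ 0.0269

For Gamma(k, rate β): mean = k/β, variance = k/β², so CV = 1/√k.
CV = SD/mean = 36/34.8 = 1.034, hence k = 1/CV² = 0.934.
Then β = k/mean = 0.934/34.8 = 0.0269.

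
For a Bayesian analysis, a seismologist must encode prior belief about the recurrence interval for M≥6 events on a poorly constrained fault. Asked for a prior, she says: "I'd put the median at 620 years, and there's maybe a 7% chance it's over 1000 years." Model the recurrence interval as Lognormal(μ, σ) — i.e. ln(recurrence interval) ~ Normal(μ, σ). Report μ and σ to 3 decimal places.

If T ~ Lognormal(μ,σ) then ln T ~ Normal(μ,σ), so the p-quantile of ln T is μ + z_p·σ.
ln(620) = 6.43 and ln(1000) = 6.908; z_{0.5} = 0, z_{0.93} = 1.476.
σ = (6.908 − 6.43)/(1.476 − (0)) = 0.324.
μ = 6.43 − (0)·0.324 = 6.430.

μ ≈ 6.430, σ ≈ 0.324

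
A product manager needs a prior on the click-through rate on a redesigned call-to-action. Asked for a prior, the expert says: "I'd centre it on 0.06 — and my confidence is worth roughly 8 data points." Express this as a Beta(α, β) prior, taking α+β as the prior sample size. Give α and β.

Under the effective-sample-size interpretation, Beta(α, β) has prior mean α/(α+β) and prior sample size α+β.
So α+β = 8 and α/(α+β) = 0.06, giving α = 0.06·8 = 0.48 and β = 8 − 0.48 = 7.52.

α = 0.48, β = 7.52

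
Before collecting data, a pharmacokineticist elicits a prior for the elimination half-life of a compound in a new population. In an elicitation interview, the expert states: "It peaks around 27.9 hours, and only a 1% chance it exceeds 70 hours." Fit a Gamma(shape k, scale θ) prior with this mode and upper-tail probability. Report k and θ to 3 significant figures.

Gamma(k,θ) with k>1 has mode (k−1)θ, so θ = 27.9/(k−1).
Need P(X < 70) = 0.99 with θ tied to k this way. Start at k = 2, θ = 27.9: P(X<70) ≈ 0.715.
Too low — raise k to concentrate. Iterating converges to k ≈ 6.54.
Then θ = 27.9/(6.54−1) ≈ 5.03.

k ≈ 6.54, θ ≈ 5.03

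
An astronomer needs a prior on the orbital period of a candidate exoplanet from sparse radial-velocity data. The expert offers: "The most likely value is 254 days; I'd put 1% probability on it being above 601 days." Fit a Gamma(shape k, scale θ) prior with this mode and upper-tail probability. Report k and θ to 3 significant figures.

Gamma(k,θ) with k>1 has mode (k−1)θ, so θ = 254/(k−1).
Need P(X < 601) = 0.99 with θ tied to k this way. Start at k = 2, θ = 254: P(X<601) ≈ 0.684.
Too low — raise k to concentrate. Iterating converges to k ≈ 7.4.
Then θ = 254/(7.4−1) ≈ 39.7.

k ≈ 7.4, θ ≈ 39.7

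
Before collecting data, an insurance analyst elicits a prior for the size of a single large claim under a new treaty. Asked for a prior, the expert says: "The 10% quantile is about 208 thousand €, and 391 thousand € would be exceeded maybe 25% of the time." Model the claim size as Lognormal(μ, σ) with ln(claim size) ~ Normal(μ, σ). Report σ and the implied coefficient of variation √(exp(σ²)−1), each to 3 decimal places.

If T ~ Lognormal(μ,σ) then ln T ~ Normal(μ,σ), so the p-quantile of ln T is μ + z_p·σ.
ln(208) = 5.338 and ln(391) = 5.969; z_{0.1} = -1.282, z_{0.75} = 0.6745.
σ = (5.969 − 5.338)/(0.6745 − (-1.282)) = 0.323.
μ = 5.338 − (-1.282)·0.323 = 5.751.
CV = √(exp(σ²)−1) = √(exp(0.1041)−1) = 0.331.

σ ≈ 0.323, CV ≈ 0.331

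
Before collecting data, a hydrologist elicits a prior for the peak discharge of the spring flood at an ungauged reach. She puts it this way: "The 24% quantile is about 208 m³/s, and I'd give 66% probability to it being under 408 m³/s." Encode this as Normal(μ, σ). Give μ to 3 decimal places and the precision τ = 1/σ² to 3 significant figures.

μ = 334.265, τ = 3.13e-05

For Normal(μ,σ), the p-quantile is μ + z_p·σ. Here z_{0.24} = -0.7063, z_{0.66} = 0.4125.
So 208 = μ − 0.7063σ and 408 = μ + 0.4125σ.
Subtracting: σ = (408 − 208)/(0.4125 − (-0.7063)) = 178.768.
Then μ = 208 − (-0.7063)·178.768 = 334.265.
Precision τ = 1/σ² = 1/178.8² = 3.13e-05.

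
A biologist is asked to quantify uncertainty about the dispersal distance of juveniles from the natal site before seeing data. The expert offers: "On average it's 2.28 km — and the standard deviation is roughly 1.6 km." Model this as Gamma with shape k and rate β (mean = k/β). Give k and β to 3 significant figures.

k ≈ 2.03, β ≈ 0.891

For Gamma(k, rate β): mean = k/β, variance = k/β², so CV = 1/√k.
CV = SD/mean = 1.6/2.28 = 0.7018, hence k = 1/CV² = 2.03.
Then β = k/mean = 2.03/2.28 = 0.891.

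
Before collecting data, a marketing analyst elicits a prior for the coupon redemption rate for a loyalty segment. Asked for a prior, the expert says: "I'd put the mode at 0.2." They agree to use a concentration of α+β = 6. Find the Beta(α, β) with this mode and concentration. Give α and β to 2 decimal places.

For α,β > 1 the Beta mode is (α−1)/(α+β−2). With α+β = 6, the mode is (α−1)/4.
Set (α−1)/4 = 0.2 → α = 1 + 0.2·4 = 1.80.
β = 6 − α = 4.20.

α = 1.80, β = 4.20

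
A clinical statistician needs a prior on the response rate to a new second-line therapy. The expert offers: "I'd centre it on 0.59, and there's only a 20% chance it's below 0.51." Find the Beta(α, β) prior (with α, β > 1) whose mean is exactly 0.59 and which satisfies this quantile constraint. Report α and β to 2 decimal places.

With mean 0.59 fixed, write α = 0.59s, β = 0.41s where s = α+β.
Need P(θ < 0.51) = 0.2 under Beta(0.59s, 0.41s). Normal approximation: (q−m)/√(m(1−m)/s) ≈ z_{0.2} = -0.842, so s ≈ 0.59·0.41·(-0.842)²/(0.51−0.59)² = 26.8.
At s = 26.8: P(θ<0.51) ≈ 0.199. Adjusting to match 0.2 gives s ≈ 26.45.
So α = 0.59·26.45 ≈ 15.60, β = 0.41·26.45 ≈ 10.84.

α ≈ 15.60, β ≈ 10.84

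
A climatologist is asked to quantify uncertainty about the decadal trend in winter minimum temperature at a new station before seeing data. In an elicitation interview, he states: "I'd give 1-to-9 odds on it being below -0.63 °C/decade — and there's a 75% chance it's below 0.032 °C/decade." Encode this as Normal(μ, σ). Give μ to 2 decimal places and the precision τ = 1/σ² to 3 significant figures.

The p-quantile of Normal(μ,σ) is μ + z_p·σ, with z_{0.1} = -1.282 and z_{0.75} = 0.6745.
Eliminate σ: μ = (z₂·x₁ − z₁·x₂)/(z₂ − z₁) = (0.6745·-0.63 − (-1.282)·0.032)/1.956 = -0.20.
Then σ = (x₂ − x₁)/(z₂ − z₁) = (0.032 − -0.63)/1.956 = 0.34.
Precision τ = 1/σ² = 1/0.3384² = 8.73.

μ = -0.20, τ = 8.73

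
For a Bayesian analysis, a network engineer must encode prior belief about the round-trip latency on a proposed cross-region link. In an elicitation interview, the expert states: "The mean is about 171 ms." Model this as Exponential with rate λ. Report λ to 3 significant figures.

Exponential mean = 1/λ, so λ = 1/171.0 = 0.00585.

λ ≈ 0.00585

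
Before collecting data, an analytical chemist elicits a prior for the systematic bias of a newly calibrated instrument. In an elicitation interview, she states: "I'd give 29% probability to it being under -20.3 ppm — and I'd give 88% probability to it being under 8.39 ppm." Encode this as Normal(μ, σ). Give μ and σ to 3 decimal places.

μ = -11.114, σ = 16.599

For Normal(μ,σ), the p-quantile is μ + z_p·σ. Here z_{0.29} = -0.5534, z_{0.88} = 1.175.
So -20.3 = μ − 0.5534σ and 8.39 = μ + 1.175σ.
Subtracting: σ = (8.39 − -20.3)/(1.175 − (-0.5534)) = 16.599.
Then μ = -20.3 − (-0.5534)·16.599 = -11.114.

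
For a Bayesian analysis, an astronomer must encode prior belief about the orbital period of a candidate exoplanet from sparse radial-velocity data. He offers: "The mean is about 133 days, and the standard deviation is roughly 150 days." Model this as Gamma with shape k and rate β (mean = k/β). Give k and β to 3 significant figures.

For Gamma(k, rate β): mean = k/β, variance = k/β², so CV = 1/√k.
CV = SD/mean = 150/133 = 1.128, hence k = 1/CV² = 0.786.
Then β = k/mean = 0.786/133 = 0.00591.

k ≈ 0.786, β ≈ 0.00591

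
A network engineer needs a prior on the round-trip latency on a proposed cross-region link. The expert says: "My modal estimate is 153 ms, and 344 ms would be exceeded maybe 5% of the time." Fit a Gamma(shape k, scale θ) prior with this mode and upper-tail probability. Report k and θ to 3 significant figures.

k ≈ 5.18, θ ≈ 36.6

Gamma(k,θ) with k>1 has mode (k−1)θ, so θ = 153/(k−1).
Need P(X < 344) = 0.95 with θ tied to k this way. Start at k = 2, θ = 153: P(X<344) ≈ 0.657.
Too low — raise k to concentrate. Iterating converges to k ≈ 5.18.
Then θ = 153/(5.18−1) ≈ 36.6.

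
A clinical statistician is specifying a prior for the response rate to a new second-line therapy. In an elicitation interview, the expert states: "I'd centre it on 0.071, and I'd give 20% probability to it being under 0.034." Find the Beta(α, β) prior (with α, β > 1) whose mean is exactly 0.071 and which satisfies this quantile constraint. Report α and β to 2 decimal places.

α ≈ 2.44, β ≈ 31.95

With mean 0.071 fixed, write α = 0.071s, β = 0.929s where s = α+β.
Need P(θ < 0.034) = 0.2 under Beta(0.071s, 0.929s). Normal approximation: (q−m)/√(m(1−m)/s) ≈ z_{0.2} = -0.842, so s ≈ 0.071·0.929·(-0.842)²/(0.034−0.071)² = 34.1.
At s = 34.1: P(θ<0.034) ≈ 0.201. Adjusting to match 0.2 gives s ≈ 34.39.
So α = 0.071·34.39 ≈ 2.44, β = 0.929·34.39 ≈ 31.95.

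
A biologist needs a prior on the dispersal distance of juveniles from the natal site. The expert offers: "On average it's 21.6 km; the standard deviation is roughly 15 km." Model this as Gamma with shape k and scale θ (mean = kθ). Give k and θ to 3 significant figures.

For Gamma(k, scale θ): mean = kθ, variance = kθ², so CV = 1/√k.
CV = SD/mean = 15/21.6 = 0.6944, hence k = 1/CV² = 2.07.
Then θ = mean/k = 21.6/2.07 = 10.4.

k ≈ 2.07, θ ≈ 10.4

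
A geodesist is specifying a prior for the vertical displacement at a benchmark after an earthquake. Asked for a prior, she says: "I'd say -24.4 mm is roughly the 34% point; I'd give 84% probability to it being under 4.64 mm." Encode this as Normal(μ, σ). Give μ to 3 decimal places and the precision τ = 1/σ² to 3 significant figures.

μ = -15.886, τ = 0.00235

The p-quantile of Normal(μ,σ) is μ + z_p·σ, with z_{0.34} = -0.4125 and z_{0.84} = 0.9945.
Eliminate σ: μ = (z₂·x₁ − z₁·x₂)/(z₂ − z₁) = (0.9945·-24.4 − (-0.4125)·4.64)/1.407 = -15.886.
Then σ = (x₂ − x₁)/(z₂ − z₁) = (4.64 − -24.4)/1.407 = 20.641.
Precision τ = 1/σ² = 1/20.64² = 0.00235.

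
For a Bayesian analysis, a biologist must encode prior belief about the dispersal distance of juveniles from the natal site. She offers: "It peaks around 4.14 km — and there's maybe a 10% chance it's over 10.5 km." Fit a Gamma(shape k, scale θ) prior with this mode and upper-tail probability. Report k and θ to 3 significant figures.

Gamma(k,θ) with k>1 has mode (k−1)θ, so θ = 4.14/(k−1).
Need P(X < 10.5) = 0.9 with θ tied to k this way. Start at k = 2, θ = 4.14: P(X<10.5) ≈ 0.720.
Too low — raise k to concentrate. Iterating converges to k ≈ 3.22.
Then θ = 4.14/(3.22−1) ≈ 1.87.

k ≈ 3.22, θ ≈ 1.87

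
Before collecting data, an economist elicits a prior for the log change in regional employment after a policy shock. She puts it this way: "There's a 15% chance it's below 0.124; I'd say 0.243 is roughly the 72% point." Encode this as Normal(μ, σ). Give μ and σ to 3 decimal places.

μ = 0.200, σ = 0.073

For Normal(μ,σ), the p-quantile is μ + z_p·σ. Here z_{0.15} = -1.036, z_{0.72} = 0.5828.
So 0.124 = μ − 1.036σ and 0.243 = μ + 0.5828σ.
Subtracting: σ = (0.243 − 0.124)/(0.5828 − (-1.036)) = 0.073.
Then μ = 0.124 − (-1.036)·0.073 = 0.200.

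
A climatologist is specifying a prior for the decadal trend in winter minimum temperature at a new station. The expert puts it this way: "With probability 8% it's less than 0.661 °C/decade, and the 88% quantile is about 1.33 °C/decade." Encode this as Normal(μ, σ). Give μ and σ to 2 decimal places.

The p-quantile of Normal(μ,σ) is μ + z_p·σ, with z_{0.08} = -1.405 and z_{0.88} = 1.175.
Eliminate σ: μ = (z₂·x₁ − z₁·x₂)/(z₂ − z₁) = (1.175·0.661 − (-1.405)·1.33)/2.58 = 1.03.
Then σ = (x₂ − x₁)/(z₂ − z₁) = (1.33 − 0.661)/2.58 = 0.26.

μ = 1.03, σ = 0.26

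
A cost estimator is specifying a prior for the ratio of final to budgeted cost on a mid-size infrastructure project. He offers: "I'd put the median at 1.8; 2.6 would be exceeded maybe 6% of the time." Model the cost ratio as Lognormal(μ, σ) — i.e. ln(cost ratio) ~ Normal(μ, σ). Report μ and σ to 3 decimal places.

μ ≈ 0.588, σ ≈ 0.237

If T ~ Lognormal(μ,σ) then ln T ~ Normal(μ,σ), so the p-quantile of ln T is μ + z_p·σ.
ln(1.8) = 0.5878 and ln(2.6) = 0.9555; z_{0.5} = 0, z_{0.94} = 1.555.
σ = (0.9555 − 0.5878)/(1.555 − (0)) = 0.237.
μ = 0.5878 − (0)·0.237 = 0.588.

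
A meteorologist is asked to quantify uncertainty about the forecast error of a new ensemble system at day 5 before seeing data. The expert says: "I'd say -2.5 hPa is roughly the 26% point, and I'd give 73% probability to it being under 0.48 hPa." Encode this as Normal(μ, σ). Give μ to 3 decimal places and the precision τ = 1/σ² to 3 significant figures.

The p-quantile of Normal(μ,σ) is μ + z_p·σ, with z_{0.26} = -0.6433 and z_{0.73} = 0.6128.
Eliminate σ: μ = (z₂·x₁ − z₁·x₂)/(z₂ − z₁) = (0.6128·-2.5 − (-0.6433)·0.48)/1.256 = -0.974.
Then σ = (x₂ − x₁)/(z₂ − z₁) = (0.48 − -2.5)/1.256 = 2.372.
Precision τ = 1/σ² = 1/2.372² = 0.178.

μ = -0.974, τ = 0.178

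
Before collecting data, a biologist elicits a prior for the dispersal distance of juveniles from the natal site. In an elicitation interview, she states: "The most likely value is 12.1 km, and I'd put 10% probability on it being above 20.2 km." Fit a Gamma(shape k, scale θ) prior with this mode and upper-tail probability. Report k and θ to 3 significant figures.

k ≈ 8.19, θ ≈ 1.68

Gamma(k,θ) with k>1 has mode (k−1)θ, so θ = 12.1/(k−1).
Need P(X < 20.2) = 0.9 with θ tied to k this way. Start at k = 2, θ = 12.1: P(X<20.2) ≈ 0.497.
Too low — raise k to concentrate. Iterating converges to k ≈ 8.19.
Then θ = 12.1/(8.19−1) ≈ 1.68.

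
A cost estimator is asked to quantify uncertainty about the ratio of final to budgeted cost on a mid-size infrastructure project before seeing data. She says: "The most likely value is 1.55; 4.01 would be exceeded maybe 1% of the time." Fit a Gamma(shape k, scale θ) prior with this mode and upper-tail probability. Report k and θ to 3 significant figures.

k ≈ 6.16, θ ≈ 0.301

Gamma(k,θ) with k>1 has mode (k−1)θ, so θ = 1.55/(k−1).
Need P(X < 4.01) = 0.99 with θ tied to k this way. Start at k = 2, θ = 1.55: P(X<4.01) ≈ 0.730.
Too low — raise k to concentrate. Iterating converges to k ≈ 6.16.
Then θ = 1.55/(6.16−1) ≈ 0.301.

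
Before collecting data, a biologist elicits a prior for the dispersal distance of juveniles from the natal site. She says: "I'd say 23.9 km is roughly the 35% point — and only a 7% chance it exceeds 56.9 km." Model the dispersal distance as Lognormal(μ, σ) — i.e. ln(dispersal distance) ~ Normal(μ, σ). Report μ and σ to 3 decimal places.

μ ≈ 3.353, σ ≈ 0.466

If T ~ Lognormal(μ,σ) then ln T ~ Normal(μ,σ), so the p-quantile of ln T is μ + z_p·σ.
ln(23.9) = 3.174 and ln(56.9) = 4.041; z_{0.35} = -0.3853, z_{0.93} = 1.476.
σ = (4.041 − 3.174)/(1.476 − (-0.3853)) = 0.466.
μ = 3.174 − (-0.3853)·0.466 = 3.353.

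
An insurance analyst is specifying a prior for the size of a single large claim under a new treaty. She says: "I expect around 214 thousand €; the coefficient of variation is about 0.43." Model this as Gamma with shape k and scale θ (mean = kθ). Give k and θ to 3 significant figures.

For Gamma(k, scale θ): mean = kθ, variance = kθ², so CV = 1/√k.
CV = 0.43, hence k = 1/CV² = 5.41.
Then θ = mean/k = 214/5.41 = 39.6.

k ≈ 5.41, θ ≈ 39.6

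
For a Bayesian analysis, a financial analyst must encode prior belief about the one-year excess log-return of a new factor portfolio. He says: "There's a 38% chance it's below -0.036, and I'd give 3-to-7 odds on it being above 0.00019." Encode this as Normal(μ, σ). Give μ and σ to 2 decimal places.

μ = -0.02, σ = 0.04

The p-quantile of Normal(μ,σ) is μ + z_p·σ, with z_{0.38} = -0.3055 and z_{0.7} = 0.5244.
Eliminate σ: μ = (z₂·x₁ − z₁·x₂)/(z₂ − z₁) = (0.5244·-0.036 − (-0.3055)·0.00019)/0.8299 = -0.02.
Then σ = (x₂ − x₁)/(z₂ − z₁) = (0.00019 − -0.036)/0.8299 = 0.04.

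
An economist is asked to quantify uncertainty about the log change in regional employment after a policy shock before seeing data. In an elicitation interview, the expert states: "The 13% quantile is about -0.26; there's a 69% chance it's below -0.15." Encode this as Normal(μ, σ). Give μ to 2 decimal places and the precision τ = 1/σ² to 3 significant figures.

μ = -0.18, τ = 217

The p-quantile of Normal(μ,σ) is μ + z_p·σ, with z_{0.13} = -1.126 and z_{0.69} = 0.4959.
Eliminate σ: μ = (z₂·x₁ − z₁·x₂)/(z₂ − z₁) = (0.4959·-0.26 − (-1.126)·-0.15)/1.622 = -0.18.
Then σ = (x₂ − x₁)/(z₂ − z₁) = (-0.15 − -0.26)/1.622 = 0.07.
Precision τ = 1/σ² = 1/0.06781² = 217.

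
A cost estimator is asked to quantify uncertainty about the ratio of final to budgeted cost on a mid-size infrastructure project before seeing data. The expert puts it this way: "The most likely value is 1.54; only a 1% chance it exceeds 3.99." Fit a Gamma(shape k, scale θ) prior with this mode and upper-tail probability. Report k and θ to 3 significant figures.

k ≈ 6.14, θ ≈ 0.3

Gamma(k,θ) with k>1 has mode (k−1)θ, so θ = 1.54/(k−1).
Need P(X < 3.99) = 0.99 with θ tied to k this way. Start at k = 2, θ = 1.54: P(X<3.99) ≈ 0.731.
Too low — raise k to concentrate. Iterating converges to k ≈ 6.14.
Then θ = 1.54/(6.14−1) ≈ 0.3.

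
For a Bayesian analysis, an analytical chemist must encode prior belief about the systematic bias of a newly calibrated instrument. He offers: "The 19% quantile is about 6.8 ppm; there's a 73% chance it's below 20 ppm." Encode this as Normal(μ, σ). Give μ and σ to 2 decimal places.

For Normal(μ,σ), the p-quantile is μ + z_p·σ. Here z_{0.19} = -0.8779, z_{0.73} = 0.6128.
So 6.8 = μ − 0.8779σ and 20 = μ + 0.6128σ.
Subtracting: σ = (20 − 6.8)/(0.6128 − (-0.8779)) = 8.85.
Then μ = 6.8 − (-0.8779)·8.85 = 14.57.

μ = 14.57, σ = 8.85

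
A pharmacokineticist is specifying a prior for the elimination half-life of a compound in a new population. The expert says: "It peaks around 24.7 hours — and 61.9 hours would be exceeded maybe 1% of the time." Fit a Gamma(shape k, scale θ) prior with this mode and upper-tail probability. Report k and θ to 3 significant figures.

Gamma(k,θ) with k>1 has mode (k−1)θ, so θ = 24.7/(k−1).
Need P(X < 61.9) = 0.99 with θ tied to k this way. Start at k = 2, θ = 24.7: P(X<61.9) ≈ 0.714.
Too low — raise k to concentrate. Iterating converges to k ≈ 6.56.
Then θ = 24.7/(6.56−1) ≈ 4.44.

k ≈ 6.56, θ ≈ 4.44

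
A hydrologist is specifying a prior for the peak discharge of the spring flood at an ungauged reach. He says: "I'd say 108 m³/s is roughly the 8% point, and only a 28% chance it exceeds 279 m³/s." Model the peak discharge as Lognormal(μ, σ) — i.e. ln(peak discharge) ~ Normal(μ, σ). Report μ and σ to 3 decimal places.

If T ~ Lognormal(μ,σ) then ln T ~ Normal(μ,σ), so the p-quantile of ln T is μ + z_p·σ.
ln(108) = 4.682 and ln(279) = 5.631; z_{0.08} = -1.405, z_{0.72} = 0.5828.
σ = (5.631 − 4.682)/(0.5828 − (-1.405)) = 0.477.
μ = 4.682 − (-1.405)·0.477 = 5.353.

μ ≈ 5.353, σ ≈ 0.477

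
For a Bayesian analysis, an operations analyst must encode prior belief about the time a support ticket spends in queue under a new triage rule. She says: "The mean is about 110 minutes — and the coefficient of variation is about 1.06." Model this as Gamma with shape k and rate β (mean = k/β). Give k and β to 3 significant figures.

For Gamma(k, rate β): mean = k/β, variance = k/β², so CV = 1/√k.
CV = 1.06, hence k = 1/CV² = 0.89.
Then β = k/mean = 0.89/110 = 0.00809.

k ≈ 0.89, β ≈ 0.00809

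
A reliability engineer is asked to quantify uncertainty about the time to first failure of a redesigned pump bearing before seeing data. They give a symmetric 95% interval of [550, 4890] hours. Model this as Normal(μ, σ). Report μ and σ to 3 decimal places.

μ = 2720.000, σ = 1107.163

A symmetric 95% interval runs μ ± z·σ with z = 1.96.
Half-width = 2170, so σ = 2170/1.96 = 1107.163.
μ is the interval midpoint, 2720.000.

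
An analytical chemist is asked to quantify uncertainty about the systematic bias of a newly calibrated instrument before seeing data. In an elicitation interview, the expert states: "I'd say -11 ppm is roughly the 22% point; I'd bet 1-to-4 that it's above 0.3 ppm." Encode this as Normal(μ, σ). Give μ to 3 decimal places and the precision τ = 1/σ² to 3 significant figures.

The p-quantile of Normal(μ,σ) is μ + z_p·σ, with z_{0.22} = -0.7722 and z_{0.8} = 0.8416.
Eliminate σ: μ = (z₂·x₁ − z₁·x₂)/(z₂ − z₁) = (0.8416·-11 − (-0.7722)·0.3)/1.614 = -5.593.
Then σ = (x₂ − x₁)/(z₂ − z₁) = (0.3 − -11)/1.614 = 7.002.
Precision τ = 1/σ² = 1/7.002² = 0.0204.

μ = -5.593, τ = 0.0204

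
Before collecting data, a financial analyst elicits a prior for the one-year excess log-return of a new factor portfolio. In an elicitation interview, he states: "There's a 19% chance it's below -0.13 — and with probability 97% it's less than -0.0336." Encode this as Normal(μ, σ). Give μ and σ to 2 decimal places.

μ = -0.10, σ = 0.03

For Normal(μ,σ), the p-quantile is μ + z_p·σ. Here z_{0.19} = -0.8779, z_{0.97} = 1.881.
So -0.13 = μ − 0.8779σ and -0.0336 = μ + 1.881σ.
Subtracting: σ = (-0.0336 − -0.13)/(1.881 − (-0.8779)) = 0.03.
Then μ = -0.13 − (-0.8779)·0.03 = -0.10.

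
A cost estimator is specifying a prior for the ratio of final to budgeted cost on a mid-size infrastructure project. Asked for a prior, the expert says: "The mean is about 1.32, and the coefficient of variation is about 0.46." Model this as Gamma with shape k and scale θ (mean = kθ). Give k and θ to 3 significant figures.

k ≈ 4.73, θ ≈ 0.279

For Gamma(k, scale θ): mean = kθ, variance = kθ², so CV = 1/√k.
CV = 0.46, hence k = 1/CV² = 4.73.
Then θ = mean/k = 1.32/4.73 = 0.279.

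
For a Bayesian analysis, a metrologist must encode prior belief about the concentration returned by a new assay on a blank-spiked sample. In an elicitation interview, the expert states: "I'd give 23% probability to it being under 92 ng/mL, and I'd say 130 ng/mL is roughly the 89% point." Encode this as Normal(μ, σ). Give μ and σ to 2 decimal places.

μ = 106.29, σ = 19.33

The p-quantile of Normal(μ,σ) is μ + z_p·σ, with z_{0.23} = -0.7388 and z_{0.89} = 1.227.
Eliminate σ: μ = (z₂·x₁ − z₁·x₂)/(z₂ − z₁) = (1.227·92 − (-0.7388)·130)/1.965 = 106.29.
Then σ = (x₂ − x₁)/(z₂ − z₁) = (130 − 92)/1.965 = 19.33.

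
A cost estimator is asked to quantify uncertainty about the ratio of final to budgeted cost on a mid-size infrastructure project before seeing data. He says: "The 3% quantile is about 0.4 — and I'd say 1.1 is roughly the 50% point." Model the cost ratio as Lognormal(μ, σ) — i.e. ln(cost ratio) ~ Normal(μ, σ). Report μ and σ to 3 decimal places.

μ ≈ 0.095, σ ≈ 0.538

If T ~ Lognormal(μ,σ) then ln T ~ Normal(μ,σ), so the p-quantile of ln T is μ + z_p·σ.
ln(0.4) = -0.9163 and ln(1.1) = 0.09531; z_{0.03} = -1.881, z_{0.5} = 0.
σ = (0.09531 − -0.9163)/(0 − (-1.881)) = 0.538.
μ = -0.9163 − (-1.881)·0.538 = 0.095.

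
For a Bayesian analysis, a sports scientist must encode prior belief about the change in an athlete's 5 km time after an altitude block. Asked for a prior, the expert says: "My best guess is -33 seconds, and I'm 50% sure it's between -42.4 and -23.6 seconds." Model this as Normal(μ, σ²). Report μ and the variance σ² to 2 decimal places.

A symmetric 50% interval runs μ ± z·σ with z = 0.6745.
Half-width = 9.4, so σ = 9.4/0.6745 = 13.936 and σ² = 194.22.
μ is the stated best guess, -33.00.

μ = -33.00, σ² = 194.22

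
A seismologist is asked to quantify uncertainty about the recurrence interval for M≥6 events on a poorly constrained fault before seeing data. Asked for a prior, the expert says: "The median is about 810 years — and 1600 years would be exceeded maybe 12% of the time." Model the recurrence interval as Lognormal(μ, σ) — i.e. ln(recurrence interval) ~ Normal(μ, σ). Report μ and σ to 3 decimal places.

μ ≈ 6.697, σ ≈ 0.579

If T ~ Lognormal(μ,σ) then ln T ~ Normal(μ,σ), so the p-quantile of ln T is μ + z_p·σ.
ln(810) = 6.697 and ln(1600) = 7.378; z_{0.5} = 0, z_{0.88} = 1.175.
σ = (7.378 − 6.697)/(1.175 − (0)) = 0.579.
μ = 6.697 − (0)·0.579 = 6.697.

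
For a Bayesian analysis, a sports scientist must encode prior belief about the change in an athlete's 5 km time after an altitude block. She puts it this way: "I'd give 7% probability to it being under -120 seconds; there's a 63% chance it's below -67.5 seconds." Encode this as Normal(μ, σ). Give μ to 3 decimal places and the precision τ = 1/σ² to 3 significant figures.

The p-quantile of Normal(μ,σ) is μ + z_p·σ, with z_{0.07} = -1.476 and z_{0.63} = 0.3319.
Eliminate σ: μ = (z₂·x₁ − z₁·x₂)/(z₂ − z₁) = (0.3319·-120 − (-1.476)·-67.5)/1.808 = -77.138.
Then σ = (x₂ − x₁)/(z₂ − z₁) = (-67.5 − -120)/1.808 = 29.043.
Precision τ = 1/σ² = 1/29.04² = 0.00119.

μ = -77.138, τ = 0.00119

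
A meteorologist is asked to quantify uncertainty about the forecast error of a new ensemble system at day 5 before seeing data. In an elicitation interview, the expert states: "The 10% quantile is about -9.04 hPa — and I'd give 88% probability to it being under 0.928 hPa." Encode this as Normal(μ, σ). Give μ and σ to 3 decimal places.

μ = -3.840, σ = 4.058

For Normal(μ,σ), the p-quantile is μ + z_p·σ. Here z_{0.1} = -1.282, z_{0.88} = 1.175.
So -9.04 = μ − 1.282σ and 0.928 = μ + 1.175σ.
Subtracting: σ = (0.928 − -9.04)/(1.175 − (-1.282)) = 4.058.
Then μ = -9.04 − (-1.282)·4.058 = -3.840.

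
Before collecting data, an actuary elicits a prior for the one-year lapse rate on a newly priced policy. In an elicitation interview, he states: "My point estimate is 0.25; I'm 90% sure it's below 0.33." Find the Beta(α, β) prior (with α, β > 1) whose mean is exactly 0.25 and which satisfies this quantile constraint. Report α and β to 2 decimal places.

With mean 0.25 fixed, write α = 0.25s, β = 0.75s where s = α+β.
Need P(θ < 0.33) = 0.9 under Beta(0.25s, 0.75s). Normal approximation: (q−m)/√(m(1−m)/s) ≈ z_{0.9} = 1.28, so s ≈ 0.25·0.75·(1.28)²/(0.33−0.25)² = 48.1.
At s = 48.1: P(θ<0.33) ≈ 0.896. Adjusting to match 0.9 gives s ≈ 50.14.
So α = 0.25·50.14 ≈ 12.53, β = 0.75·50.14 ≈ 37.60.

α ≈ 12.53, β ≈ 37.60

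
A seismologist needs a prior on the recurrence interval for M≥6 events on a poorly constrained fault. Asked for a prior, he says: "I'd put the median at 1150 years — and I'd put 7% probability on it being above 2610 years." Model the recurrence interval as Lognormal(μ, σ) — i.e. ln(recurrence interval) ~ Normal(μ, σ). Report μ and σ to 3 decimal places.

If T ~ Lognormal(μ,σ) then ln T ~ Normal(μ,σ), so the p-quantile of ln T is μ + z_p·σ.
ln(1150) = 7.048 and ln(2610) = 7.867; z_{0.5} = 0, z_{0.93} = 1.476.
σ = (7.867 − 7.048)/(1.476 − (0)) = 0.555.
μ = 7.048 − (0)·0.555 = 7.048.

μ ≈ 7.048, σ ≈ 0.555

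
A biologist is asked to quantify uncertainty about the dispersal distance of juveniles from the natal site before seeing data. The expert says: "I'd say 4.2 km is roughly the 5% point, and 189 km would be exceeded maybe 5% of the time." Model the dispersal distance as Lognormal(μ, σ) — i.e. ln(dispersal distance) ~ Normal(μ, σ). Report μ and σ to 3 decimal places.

If T ~ Lognormal(μ,σ) then ln T ~ Normal(μ,σ), so the p-quantile of ln T is μ + z_p·σ.
ln(4.2) = 1.435 and ln(189) = 5.242; z_{0.05} = -1.645, z_{0.95} = 1.645.
σ = (5.242 − 1.435)/(1.645 − (-1.645)) = 1.157.
μ = 1.435 − (-1.645)·1.157 = 3.338.

μ ≈ 3.338, σ ≈ 1.157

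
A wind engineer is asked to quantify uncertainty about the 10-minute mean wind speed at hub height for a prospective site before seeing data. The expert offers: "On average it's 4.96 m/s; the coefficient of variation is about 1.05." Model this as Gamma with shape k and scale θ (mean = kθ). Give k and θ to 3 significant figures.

k ≈ 0.907, θ ≈ 5.47

For Gamma(k, scale θ): mean = kθ, variance = kθ², so CV = 1/√k.
CV = 1.05, hence k = 1/CV² = 0.907.
Then θ = mean/k = 4.96/0.907 = 5.47.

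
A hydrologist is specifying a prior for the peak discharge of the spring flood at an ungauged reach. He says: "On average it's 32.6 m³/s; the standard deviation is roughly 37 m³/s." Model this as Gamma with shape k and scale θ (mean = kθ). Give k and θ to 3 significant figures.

For Gamma(k, scale θ): mean = kθ, variance = kθ², so CV = 1/√k.
CV = SD/mean = 37/32.6 = 1.135, hence k = 1/CV² = 0.776.
Then θ = mean/k = 32.6/0.776 = 42.

k ≈ 0.776, θ ≈ 42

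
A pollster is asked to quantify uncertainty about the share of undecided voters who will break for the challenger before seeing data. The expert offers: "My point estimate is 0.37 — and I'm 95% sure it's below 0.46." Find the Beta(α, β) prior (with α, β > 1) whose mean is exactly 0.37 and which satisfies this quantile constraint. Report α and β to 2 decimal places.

With mean 0.37 fixed, write α = 0.37s, β = 0.63s where s = α+β.
Need P(θ < 0.46) = 0.95 under Beta(0.37s, 0.63s). Normal approximation: (q−m)/√(m(1−m)/s) ≈ z_{0.95} = 1.64, so s ≈ 0.37·0.63·(1.64)²/(0.46−0.37)² = 77.9.
At s = 77.9: P(θ<0.46) ≈ 0.947. Adjusting to match 0.95 gives s ≈ 80.24.
So α = 0.37·80.24 ≈ 29.69, β = 0.63·80.24 ≈ 50.55.

α ≈ 29.69, β ≈ 50.55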